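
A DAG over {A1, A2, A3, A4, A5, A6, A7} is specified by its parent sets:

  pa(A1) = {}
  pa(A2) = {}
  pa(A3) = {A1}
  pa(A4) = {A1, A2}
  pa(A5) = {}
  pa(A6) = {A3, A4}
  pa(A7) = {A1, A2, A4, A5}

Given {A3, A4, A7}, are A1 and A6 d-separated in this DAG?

We examine all 4 paths between A1 and A6:
  1. A1 → A4 → A6 — A4:chain[blocks] ⇒ blocked
  2. A1 → A7 ← A4 → A6 — A7:collider[open]; A4:fork[blocks] ⇒ blocked
  3. A1 → A7 ← A2 → A4 → A6 — A7:collider[open]; A2:fork[open]; A4:chain[blocks] ⇒ blocked
  4. A1 → A3 → A6 — A3:chain[blocks] ⇒ blocked
Every path is blocked, so A1 and A6 are d-separated given {A3, A4, A7}.

Yes — A1 and A6 are d-separated given {A3, A4, A7}.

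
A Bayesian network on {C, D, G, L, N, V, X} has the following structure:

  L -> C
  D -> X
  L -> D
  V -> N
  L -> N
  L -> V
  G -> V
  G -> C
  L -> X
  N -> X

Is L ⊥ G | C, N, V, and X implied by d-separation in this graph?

No — L and G are not d-separated given {C, N, V, X}.

Enumerating the 5 paths from L to G and testing each for blocking by {C, N, V, X}:
Path 1: L → C ← G
  C is a collider and C is conditioned on, which opens it — no node blocks this path, so it is active.
Path 2: L → X ← N ← V ← G
  N is a chain here and N is conditioned on, so the path is blocked at N.
Path 3: L → V ← G
  V is a collider and V is conditioned on, which opens it — no node blocks this path, so it is active.
Path 4: L → N ← V ← G
  V is a chain here and V is conditioned on, so the path is blocked at V.
Path 5: L → D → X ← N ← V ← G
  N is a chain here and N is conditioned on, so the path is blocked at N.
Since the path L → C ← G is active, L and G are not d-separated given {C, N, V, X}.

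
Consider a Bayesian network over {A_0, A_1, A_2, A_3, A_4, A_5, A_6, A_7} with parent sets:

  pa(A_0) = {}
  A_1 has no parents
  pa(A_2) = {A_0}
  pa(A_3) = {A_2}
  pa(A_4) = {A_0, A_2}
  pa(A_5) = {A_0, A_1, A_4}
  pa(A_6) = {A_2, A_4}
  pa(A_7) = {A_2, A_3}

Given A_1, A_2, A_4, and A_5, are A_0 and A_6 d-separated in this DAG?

There are 6 undirected paths between A_0 and A_6; checking each against the conditioning set {A_1, A_2, A_4, A_5}:
  1. A_0 → A_4 ← A_2 → A_6 — A_4:collider[open]; A_2:fork[blocks] ⇒ blocked
  2. A_0 → A_4 → A_6 — A_4:chain[blocks] ⇒ blocked
  3. A_0 → A_2 → A_4 → A_6 — A_2:chain[blocks]; A_4:chain[blocks] ⇒ blocked
  4. A_0 → A_2 → A_6 — A_2:chain[blocks] ⇒ blocked
  5. A_0 → A_5 ← A_4 ← A_2 → A_6 — A_5:collider[open]; A_4:chain[blocks]; A_2:fork[blocks] ⇒ blocked
  6. A_0 → A_5 ← A_4 → A_6 — A_5:collider[open]; A_4:fork[blocks] ⇒ blocked
Every path is blocked, so A_0 and A_6 are d-separated given {A_1, A_2, A_4, A_5}.

Yes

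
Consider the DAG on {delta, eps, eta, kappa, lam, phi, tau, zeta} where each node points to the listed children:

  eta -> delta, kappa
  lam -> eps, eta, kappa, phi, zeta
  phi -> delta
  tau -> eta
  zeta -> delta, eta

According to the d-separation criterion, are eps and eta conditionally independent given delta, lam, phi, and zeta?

Yes

There are 6 undirected paths between eps and eta; checking each against the conditioning set {delta, lam, phi, zeta}:
Path 1: eps ← lam → phi → delta ← zeta → eta
  lam is a fork here and lam is conditioned on, so the path is blocked at lam.
Path 2: eps ← lam → phi → delta ← eta
  lam is a fork here and lam is conditioned on, so the path is blocked at lam.
Path 3: eps ← lam → kappa ← eta
  lam is a fork here and lam is conditioned on, so the path is blocked at lam.
Path 4: eps ← lam → zeta → delta ← eta
  lam is a fork here and lam is conditioned on, so the path is blocked at lam.
Path 5: eps ← lam → zeta → eta
  lam is a fork here and lam is conditioned on, so the path is blocked at lam.
Path 6: eps ← lam → eta
  lam is a fork here and lam is conditioned on, so the path is blocked at lam.
All paths are blocked; eps ⊥ eta | {delta, lam, phi, zeta} holds.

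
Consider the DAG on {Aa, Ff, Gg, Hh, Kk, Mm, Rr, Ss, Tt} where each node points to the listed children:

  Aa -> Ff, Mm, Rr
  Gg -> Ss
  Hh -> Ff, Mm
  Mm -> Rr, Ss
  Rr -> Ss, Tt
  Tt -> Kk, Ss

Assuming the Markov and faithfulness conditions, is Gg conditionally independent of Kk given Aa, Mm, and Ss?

No

5 paths connect Gg and Kk; each must be blocked for d-separation to hold:
Path 1: Gg → Ss ← Rr → Tt → Kk
  Ss is a collider and Ss is conditioned on, which opens it; Rr is a fork and Rr is not conditioned on; Tt is a chain and Tt is not conditioned on — no node blocks this path, so it is active.
Path 2: Gg → Ss ← Mm → Rr → Tt → Kk
  Mm is a fork here and Mm is conditioned on, so the path is blocked at Mm.
Path 3: Gg → Ss ← Mm ← Hh → Ff ← Aa → Rr → Tt → Kk
  Mm is a chain here and Mm is conditioned on, so the path is blocked at Mm.
Path 4: Gg → Ss ← Mm ← Aa → Rr → Tt → Kk
  Mm is a chain here and Mm is conditioned on, so the path is blocked at Mm.
Path 5: Gg → Ss ← Tt → Kk
  Ss is a collider and Ss is conditioned on, which opens it; Tt is a fork and Tt is not conditioned on — no node blocks this path, so it is active.
At least one path is unblocked, so d-separation fails.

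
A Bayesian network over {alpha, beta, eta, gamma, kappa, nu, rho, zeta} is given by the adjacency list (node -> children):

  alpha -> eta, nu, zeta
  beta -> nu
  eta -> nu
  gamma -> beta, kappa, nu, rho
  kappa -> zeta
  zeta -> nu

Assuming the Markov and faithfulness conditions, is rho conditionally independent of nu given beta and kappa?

There are 5 undirected paths between rho and nu; checking each against the conditioning set {beta, kappa}:
  1. rho ← gamma → beta → nu — gamma:fork[open]; beta:chain[blocks] ⇒ blocked
  2. rho ← gamma → nu — gamma:fork[open] ⇒ active
  3. rho ← gamma → kappa → zeta ← alpha → nu — gamma:fork[open]; kappa:chain[blocks]; zeta:collider[blocks]; alpha:fork[open] ⇒ blocked
  4. rho ← gamma → kappa → zeta ← alpha → eta → nu — gamma:fork[open]; kappa:chain[blocks]; zeta:collider[blocks]; alpha:fork[open]; eta:chain[open] ⇒ blocked
  5. rho ← gamma → kappa → zeta → nu — gamma:fork[open]; kappa:chain[blocks]; zeta:chain[open] ⇒ blocked
At least one path is unblocked, so d-separation fails.

No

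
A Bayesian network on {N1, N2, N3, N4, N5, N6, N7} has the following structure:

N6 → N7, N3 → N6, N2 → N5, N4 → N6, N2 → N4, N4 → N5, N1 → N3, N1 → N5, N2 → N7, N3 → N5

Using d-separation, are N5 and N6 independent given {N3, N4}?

Yes — N5 and N6 are d-separated given {N3, N4}.

6 paths connect N5 and N6; each must be blocked for d-separation to hold:
Path 1: N5 ← N1 → N3 → N6
  N3 is a chain here and N3 is conditioned on, so the path is blocked at N3.
Path 2: N5 ← N2 → N7 ← N6
  N7 is a collider here and neither N7 nor any of its descendants is conditioned on, so the collider stays closed — the path is blocked at N7.
Path 3: N5 ← N2 → N4 → N6
  N4 is a chain here and N4 is conditioned on, so the path is blocked at N4.
Path 4: N5 ← N3 → N6
  N3 is a fork here and N3 is conditioned on, so the path is blocked at N3.
Path 5: N5 ← N4 → N6
  N4 is a fork here and N4 is conditioned on, so the path is blocked at N4.
Path 6: N5 ← N4 ← N2 → N7 ← N6
  N4 is a chain here and N4 is conditioned on, so the path is blocked at N4.
Every path is blocked, so N5 and N6 are d-separated given {N3, N4}.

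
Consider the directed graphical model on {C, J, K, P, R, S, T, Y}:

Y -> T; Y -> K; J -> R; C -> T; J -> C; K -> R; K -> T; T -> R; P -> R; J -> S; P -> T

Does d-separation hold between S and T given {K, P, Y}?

Enumerating the 5 paths from S to T and testing each for blocking by {K, P, Y}:
Path 1: S ← J → C → T
  J is a fork and J is not conditioned on; C is a chain and C is not conditioned on — no node blocks this path, so it is active.
Path 2: S ← J → R ← P → T
  R is a collider here and neither R nor any of its descendants is conditioned on, so the collider stays closed — the path is blocked at R.
Path 3: S ← J → R ← K ← Y → T
  R is a collider here and neither R nor any of its descendants is conditioned on, so the collider stays closed — the path is blocked at R.
Path 4: S ← J → R ← K → T
  R is a collider here and neither R nor any of its descendants is conditioned on, so the collider stays closed — the path is blocked at R.
Path 5: S ← J → R ← T
  R is a collider here and neither R nor any of its descendants is conditioned on, so the collider stays closed — the path is blocked at R.
At least one path is unblocked, so d-separation fails.

No — S and T are not d-separated given {K, P, Y}.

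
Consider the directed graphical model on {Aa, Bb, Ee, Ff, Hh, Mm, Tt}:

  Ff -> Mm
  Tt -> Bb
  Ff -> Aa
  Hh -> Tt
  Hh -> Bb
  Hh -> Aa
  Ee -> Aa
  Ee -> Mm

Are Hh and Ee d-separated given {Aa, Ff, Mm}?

We examine all 2 paths between Hh and Ee:
Path 1: Hh → Aa ← Ff → Mm ← Ee
  Ff is a fork here and Ff is conditioned on, so the path is blocked at Ff.
Path 2: Hh → Aa ← Ee
  Aa is a collider and Aa is conditioned on, which opens it — no node blocks this path, so it is active.
Because an active path exists, Hh and Ee are not d-separated.

No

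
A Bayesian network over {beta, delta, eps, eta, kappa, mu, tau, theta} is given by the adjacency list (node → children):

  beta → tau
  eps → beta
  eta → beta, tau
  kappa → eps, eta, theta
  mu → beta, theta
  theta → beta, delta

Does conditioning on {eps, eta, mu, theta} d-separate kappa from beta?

Yes — kappa and beta are d-separated given {eps, eta, mu, theta}.

5 paths connect kappa and beta; each must be blocked for d-separation to hold:
Path 1: kappa → eps → beta
  eps is a chain here and eps is conditioned on, so the path is blocked at eps.
Path 2: kappa → eta → tau ← beta
  eta is a chain here and eta is conditioned on, so the path is blocked at eta.
Path 3: kappa → eta → beta
  eta is a chain here and eta is conditioned on, so the path is blocked at eta.
Path 4: kappa → theta ← mu → beta
  mu is a fork here and mu is conditioned on, so the path is blocked at mu.
Path 5: kappa → theta → beta
  theta is a chain here and theta is conditioned on, so the path is blocked at theta.
Since every path is blocked, d-separation holds.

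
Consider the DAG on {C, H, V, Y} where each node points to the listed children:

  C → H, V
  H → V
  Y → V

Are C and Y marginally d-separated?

We examine all 2 paths between C and Y:
Path 1: C → V ← Y
  V is a collider here and neither V nor any of its descendants is conditioned on, so the collider stays closed — the path is blocked at V.
Path 2: C → H → V ← Y
  V is a collider here and neither V nor any of its descendants is conditioned on, so the collider stays closed — the path is blocked at V.
All paths are blocked; C ⊥ Y | ∅ holds.

Yes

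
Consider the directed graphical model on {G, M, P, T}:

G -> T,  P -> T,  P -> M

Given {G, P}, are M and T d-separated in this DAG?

Yes — M and T are d-separated given {G, P}.

Only one path connects M and T:
Path 1: M ← P → T
  P is a fork here and P is conditioned on, so the path is blocked at P.
Since every path is blocked, d-separation holds.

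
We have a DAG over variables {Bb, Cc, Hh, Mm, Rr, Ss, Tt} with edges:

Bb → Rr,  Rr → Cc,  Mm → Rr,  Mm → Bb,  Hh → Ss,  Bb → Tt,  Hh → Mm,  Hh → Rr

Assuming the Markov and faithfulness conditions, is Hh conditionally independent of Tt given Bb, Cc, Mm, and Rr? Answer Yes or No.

There are 4 undirected paths between Hh and Tt; checking each against the conditioning set {Bb, Cc, Mm, Rr}:
Path 1: Hh → Mm → Bb → Tt
  Mm is a chain here and Mm is conditioned on, so the path is blocked at Mm.
Path 2: Hh → Mm → Rr ← Bb → Tt
  Mm is a chain here and Mm is conditioned on, so the path is blocked at Mm.
Path 3: Hh → Rr ← Mm → Bb → Tt
  Mm is a fork here and Mm is conditioned on, so the path is blocked at Mm.
Path 4: Hh → Rr ← Bb → Tt
  Bb is a fork here and Bb is conditioned on, so the path is blocked at Bb.
Every path is blocked, so Hh and Tt are d-separated given {Bb, Cc, Mm, Rr}.

Yes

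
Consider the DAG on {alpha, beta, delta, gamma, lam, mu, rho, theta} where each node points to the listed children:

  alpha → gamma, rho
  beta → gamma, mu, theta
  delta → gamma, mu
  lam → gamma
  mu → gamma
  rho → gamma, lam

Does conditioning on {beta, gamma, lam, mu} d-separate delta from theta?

We examine all 4 paths between delta and theta:
Path 1: delta → gamma ← beta → theta
  beta is a fork here and beta is conditioned on, so the path is blocked at beta.
Path 2: delta → gamma ← mu ← beta → theta
  mu is a chain here and mu is conditioned on, so the path is blocked at mu.
Path 3: delta → mu → gamma ← beta → theta
  mu is a chain here and mu is conditioned on, so the path is blocked at mu.
Path 4: delta → mu ← beta → theta
  beta is a fork here and beta is conditioned on, so the path is blocked at beta.
Since every path is blocked, d-separation holds.

Yes — delta and theta are d-separated given {beta, gamma, lam, mu}.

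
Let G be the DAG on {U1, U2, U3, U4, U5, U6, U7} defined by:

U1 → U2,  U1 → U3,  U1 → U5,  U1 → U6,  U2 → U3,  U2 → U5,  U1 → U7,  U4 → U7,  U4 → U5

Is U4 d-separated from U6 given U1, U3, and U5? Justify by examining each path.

Yes

There are 4 undirected paths between U4 and U6; checking each against the conditioning set {U1, U3, U5}:
  1. U4 → U5 ← U2 → U3 ← U1 → U6 — U5:collider[open]; U2:fork[open]; U3:collider[open]; U1:fork[blocks] ⇒ blocked
  2. U4 → U5 ← U2 ← U1 → U6 — U5:collider[open]; U2:chain[open]; U1:fork[blocks] ⇒ blocked
  3. U4 → U5 ← U1 → U6 — U5:collider[open]; U1:fork[blocks] ⇒ blocked
  4. U4 → U7 ← U1 → U6 — U7:collider[blocks]; U1:fork[blocks] ⇒ blocked
Since every path is blocked, d-separation holds.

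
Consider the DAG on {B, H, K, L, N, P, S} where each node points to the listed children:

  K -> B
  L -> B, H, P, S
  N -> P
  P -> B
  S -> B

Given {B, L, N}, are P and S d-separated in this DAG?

No

There are 4 undirected paths between P and S; checking each against the conditioning set {B, L, N}:
  1. P → B ← L → S — B:collider[open]; L:fork[blocks] ⇒ blocked
  2. P → B ← S — B:collider[open] ⇒ active
  3. P ← L → B ← S — L:fork[blocks]; B:collider[open] ⇒ blocked
  4. P ← L → S — L:fork[blocks] ⇒ blocked
At least one path is unblocked, so d-separation fails.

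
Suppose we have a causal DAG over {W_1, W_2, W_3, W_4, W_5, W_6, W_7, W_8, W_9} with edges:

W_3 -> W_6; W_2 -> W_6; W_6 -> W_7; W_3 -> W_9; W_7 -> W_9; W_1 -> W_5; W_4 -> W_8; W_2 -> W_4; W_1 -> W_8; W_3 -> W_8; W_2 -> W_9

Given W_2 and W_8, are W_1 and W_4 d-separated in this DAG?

No

Enumerating the 5 paths from W_1 to W_4 and testing each for blocking by {W_2, W_8}:
Path 1: W_1 → W_8 ← W_3 → W_9 ← W_2 → W_4
  W_9 is a collider here and neither W_9 nor any of its descendants is conditioned on, so the collider stays closed — the path is blocked at W_9.
Path 2: W_1 → W_8 ← W_3 → W_9 ← W_7 ← W_6 ← W_2 → W_4
  W_9 is a collider here and neither W_9 nor any of its descendants is conditioned on, so the collider stays closed — the path is blocked at W_9.
Path 3: W_1 → W_8 ← W_3 → W_6 ← W_2 → W_4
  W_6 is a collider here and neither W_6 nor any of its descendants is conditioned on, so the collider stays closed — the path is blocked at W_6.
Path 4: W_1 → W_8 ← W_3 → W_6 → W_7 → W_9 ← W_2 → W_4
  W_9 is a collider here and neither W_9 nor any of its descendants is conditioned on, so the collider stays closed — the path is blocked at W_9.
Path 5: W_1 → W_8 ← W_4
  W_8 is a collider and W_8 is conditioned on, which opens it — no node blocks this path, so it is active.
At least one path is unblocked, so d-separation fails.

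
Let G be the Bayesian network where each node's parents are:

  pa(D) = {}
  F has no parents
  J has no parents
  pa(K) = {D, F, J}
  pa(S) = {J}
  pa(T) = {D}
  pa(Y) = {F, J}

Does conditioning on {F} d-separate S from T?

We examine all 2 paths between S and T:
  1. S ← J → Y ← F → K ← D → T — J:fork[open]; Y:collider[blocks]; F:fork[blocks]; K:collider[blocks]; D:fork[open] ⇒ blocked
  2. S ← J → K ← D → T — J:fork[open]; K:collider[blocks]; D:fork[open] ⇒ blocked
All paths are blocked; S ⊥ T | {F} holds.

Yes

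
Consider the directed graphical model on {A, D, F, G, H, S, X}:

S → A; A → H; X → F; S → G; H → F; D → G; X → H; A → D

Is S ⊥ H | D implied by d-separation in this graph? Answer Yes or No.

No — S and H are not d-separated given {D}.

We examine all 2 paths between S and H:
Path 1: S → A → H
  A is a chain and A is not conditioned on — no node blocks this path, so it is active.
Path 2: S → G ← D ← A → H
  G is a collider here and neither G nor any of its descendants is conditioned on, so the collider stays closed — the path is blocked at G.
Because an active path exists, S and H are not d-separated.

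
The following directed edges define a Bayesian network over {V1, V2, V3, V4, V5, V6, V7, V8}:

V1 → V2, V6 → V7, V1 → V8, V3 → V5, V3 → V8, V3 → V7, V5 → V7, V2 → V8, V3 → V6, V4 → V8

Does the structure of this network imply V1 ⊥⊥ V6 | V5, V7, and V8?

No

There are 6 undirected paths between V1 and V6; checking each against the conditioning set {V5, V7, V8}:
Path 1: V1 → V8 ← V3 → V5 → V7 ← V6
  V5 is a chain here and V5 is conditioned on, so the path is blocked at V5.
Path 2: V1 → V8 ← V3 → V7 ← V6
  V8 is a collider and V8 is conditioned on, which opens it; V3 is a fork and V3 is not conditioned on; V7 is a collider and V7 is conditioned on, which opens it — no node blocks this path, so it is active.
Path 3: V1 → V8 ← V3 → V6
  V8 is a collider and V8 is conditioned on, which opens it; V3 is a fork and V3 is not conditioned on — no node blocks this path, so it is active.
Path 4: V1 → V2 → V8 ← V3 → V5 → V7 ← V6
  V5 is a chain here and V5 is conditioned on, so the path is blocked at V5.
Path 5: V1 → V2 → V8 ← V3 → V7 ← V6
  V2 is a chain and V2 is not conditioned on; V8 is a collider and V8 is conditioned on, which opens it; V3 is a fork and V3 is not conditioned on; V7 is a collider and V7 is conditioned on, which opens it — no node blocks this path, so it is active.
Path 6: V1 → V2 → V8 ← V3 → V6
  V2 is a chain and V2 is not conditioned on; V8 is a collider and V8 is conditioned on, which opens it; V3 is a fork and V3 is not conditioned on — no node blocks this path, so it is active.
At least one path is unblocked, so d-separation fails.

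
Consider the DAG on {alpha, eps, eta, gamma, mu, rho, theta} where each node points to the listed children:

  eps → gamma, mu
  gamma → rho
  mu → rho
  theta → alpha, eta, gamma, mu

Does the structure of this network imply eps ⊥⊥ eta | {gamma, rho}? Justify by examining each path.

Enumerating the 4 paths from eps to eta and testing each for blocking by {gamma, rho}:
Path 1: eps → mu ← theta → eta
  mu is a collider and its descendant rho is conditioned on, which opens it; theta is a fork and theta is not conditioned on — no node blocks this path, so it is active.
Path 2: eps → mu → rho ← gamma ← theta → eta
  gamma is a chain here and gamma is conditioned on, so the path is blocked at gamma.
Path 3: eps → gamma ← theta → eta
  gamma is a collider and gamma is conditioned on, which opens it; theta is a fork and theta is not conditioned on — no node blocks this path, so it is active.
Path 4: eps → gamma → rho ← mu ← theta → eta
  gamma is a chain here and gamma is conditioned on, so the path is blocked at gamma.
Since the path eps → mu ← theta → eta is active, eps and eta are not d-separated given {gamma, rho}.

No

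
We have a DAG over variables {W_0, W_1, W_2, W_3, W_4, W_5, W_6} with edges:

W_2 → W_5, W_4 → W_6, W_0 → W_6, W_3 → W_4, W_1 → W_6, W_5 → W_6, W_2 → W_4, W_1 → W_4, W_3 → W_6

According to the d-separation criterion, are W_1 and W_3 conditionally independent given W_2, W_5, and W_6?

No

6 paths connect W_1 and W_3; each must be blocked for d-separation to hold:
  1. W_1 → W_4 ← W_2 → W_5 → W_6 ← W_3 — W_4:collider[open]; W_2:fork[blocks]; W_5:chain[blocks]; W_6:collider[open] ⇒ blocked
  2. W_1 → W_4 ← W_3 — W_4:collider[open] ⇒ active
  3. W_1 → W_4 → W_6 ← W_3 — W_4:chain[open]; W_6:collider[open] ⇒ active
  4. W_1 → W_6 ← W_5 ← W_2 → W_4 ← W_3 — W_6:collider[open]; W_5:chain[blocks]; W_2:fork[blocks]; W_4:collider[open] ⇒ blocked
  5. W_1 → W_6 ← W_3 — W_6:collider[open] ⇒ active
  6. W_1 → W_6 ← W_4 ← W_3 — W_6:collider[open]; W_4:chain[open] ⇒ active
Since the path W_1 → W_4 ← W_3 is active, W_1 and W_3 are not d-separated given {W_2, W_5, W_6}.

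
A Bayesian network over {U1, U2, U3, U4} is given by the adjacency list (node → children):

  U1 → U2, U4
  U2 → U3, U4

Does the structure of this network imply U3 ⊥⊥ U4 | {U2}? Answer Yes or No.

2 paths connect U3 and U4; each must be blocked for d-separation to hold:
Path 1: U3 ← U2 → U4
  U2 is a fork here and U2 is conditioned on, so the path is blocked at U2.
Path 2: U3 ← U2 ← U1 → U4
  U2 is a chain here and U2 is conditioned on, so the path is blocked at U2.
All paths are blocked; U3 ⊥ U4 | {U2} holds.

Yes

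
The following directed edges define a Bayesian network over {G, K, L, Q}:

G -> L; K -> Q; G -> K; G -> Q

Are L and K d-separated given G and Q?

2 paths connect L and K; each must be blocked for d-separation to hold:
Path 1: L ← G → K
  G is a fork here and G is conditioned on, so the path is blocked at G.
Path 2: L ← G → Q ← K
  G is a fork here and G is conditioned on, so the path is blocked at G.
Every path is blocked, so L and K are d-separated given {G, Q}.

Yes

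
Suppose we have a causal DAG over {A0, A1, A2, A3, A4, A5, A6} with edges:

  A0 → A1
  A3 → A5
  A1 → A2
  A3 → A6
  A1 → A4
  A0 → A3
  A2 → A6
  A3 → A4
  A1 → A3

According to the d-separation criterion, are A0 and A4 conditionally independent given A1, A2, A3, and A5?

Yes

6 paths connect A0 and A4; each must be blocked for d-separation to hold:
  1. A0 → A3 → A4 — A3:chain[blocks] ⇒ blocked
  2. A0 → A3 → A6 ← A2 ← A1 → A4 — A3:chain[blocks]; A6:collider[blocks]; A2:chain[blocks]; A1:fork[blocks] ⇒ blocked
  3. A0 → A3 ← A1 → A4 — A3:collider[open]; A1:fork[blocks] ⇒ blocked
  4. A0 → A1 → A4 — A1:chain[blocks] ⇒ blocked
  5. A0 → A1 → A2 → A6 ← A3 → A4 — A1:chain[blocks]; A2:chain[blocks]; A6:collider[blocks]; A3:fork[blocks] ⇒ blocked
  6. A0 → A1 → A3 → A4 — A1:chain[blocks]; A3:chain[blocks] ⇒ blocked
Every path is blocked, so A0 and A4 are d-separated given {A1, A2, A3, A5}.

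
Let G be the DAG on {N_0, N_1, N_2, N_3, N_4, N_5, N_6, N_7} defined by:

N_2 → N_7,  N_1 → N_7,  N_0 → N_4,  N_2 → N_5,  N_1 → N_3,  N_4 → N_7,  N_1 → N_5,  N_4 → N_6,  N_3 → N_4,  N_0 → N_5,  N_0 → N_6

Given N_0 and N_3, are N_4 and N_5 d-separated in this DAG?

Yes

We examine all 6 paths between N_4 and N_5:
Path 1: N_4 → N_6 ← N_0 → N_5
  N_6 is a collider here and neither N_6 nor any of its descendants is conditioned on, so the collider stays closed — the path is blocked at N_6.
Path 2: N_4 ← N_3 ← N_1 → N_7 ← N_2 → N_5
  N_3 is a chain here and N_3 is conditioned on, so the path is blocked at N_3.
Path 3: N_4 ← N_3 ← N_1 → N_5
  N_3 is a chain here and N_3 is conditioned on, so the path is blocked at N_3.
Path 4: N_4 → N_7 ← N_2 → N_5
  N_7 is a collider here and neither N_7 nor any of its descendants is conditioned on, so the collider stays closed — the path is blocked at N_7.
Path 5: N_4 → N_7 ← N_1 → N_5
  N_7 is a collider here and neither N_7 nor any of its descendants is conditioned on, so the collider stays closed — the path is blocked at N_7.
Path 6: N_4 ← N_0 → N_5
  N_0 is a fork here and N_0 is conditioned on, so the path is blocked at N_0.
Since every path is blocked, d-separation holds.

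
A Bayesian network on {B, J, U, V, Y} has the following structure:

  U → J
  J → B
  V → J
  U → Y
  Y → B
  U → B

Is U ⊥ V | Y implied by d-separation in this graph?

Yes

Enumerating the 3 paths from U to V and testing each for blocking by {Y}:
  1. U → J ← V — J:collider[blocks] ⇒ blocked
  2. U → Y → B ← J ← V — Y:chain[blocks]; B:collider[blocks]; J:chain[open] ⇒ blocked
  3. U → B ← J ← V — B:collider[blocks]; J:chain[open] ⇒ blocked
Since every path is blocked, d-separation holds.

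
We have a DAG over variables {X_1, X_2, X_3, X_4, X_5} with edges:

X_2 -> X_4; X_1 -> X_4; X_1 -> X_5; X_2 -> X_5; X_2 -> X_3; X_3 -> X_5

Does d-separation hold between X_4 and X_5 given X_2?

Enumerating the 3 paths from X_4 to X_5 and testing each for blocking by {X_2}:
Path 1: X_4 ← X_1 → X_5
  X_1 is a fork and X_1 is not conditioned on — no node blocks this path, so it is active.
Path 2: X_4 ← X_2 → X_5
  X_2 is a fork here and X_2 is conditioned on, so the path is blocked at X_2.
Path 3: X_4 ← X_2 → X_3 → X_5
  X_2 is a fork here and X_2 is conditioned on, so the path is blocked at X_2.
At least one path is unblocked, so d-separation fails.

No — X_4 and X_5 are not d-separated given {X_2}.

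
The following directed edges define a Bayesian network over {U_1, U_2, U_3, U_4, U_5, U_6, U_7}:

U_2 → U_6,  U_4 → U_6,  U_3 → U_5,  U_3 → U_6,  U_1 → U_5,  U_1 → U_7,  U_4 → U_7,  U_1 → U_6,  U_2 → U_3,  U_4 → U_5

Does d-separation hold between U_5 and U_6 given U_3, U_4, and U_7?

Enumerating the 6 paths from U_5 to U_6 and testing each for blocking by {U_3, U_4, U_7}:
Path 1: U_5 ← U_1 → U_7 ← U_4 → U_6
  U_4 is a fork here and U_4 is conditioned on, so the path is blocked at U_4.
Path 2: U_5 ← U_1 → U_6
  U_1 is a fork and U_1 is not conditioned on — no node blocks this path, so it is active.
Path 3: U_5 ← U_3 → U_6
  U_3 is a fork here and U_3 is conditioned on, so the path is blocked at U_3.
Path 4: U_5 ← U_3 ← U_2 → U_6
  U_3 is a chain here and U_3 is conditioned on, so the path is blocked at U_3.
Path 5: U_5 ← U_4 → U_7 ← U_1 → U_6
  U_4 is a fork here and U_4 is conditioned on, so the path is blocked at U_4.
Path 6: U_5 ← U_4 → U_6
  U_4 is a fork here and U_4 is conditioned on, so the path is blocked at U_4.
Since the path U_5 ← U_1 → U_6 is active, U_5 and U_6 are not d-separated given {U_3, U_4, U_7}.

No — U_5 and U_6 are not d-separated given {U_3, U_4, U_7}.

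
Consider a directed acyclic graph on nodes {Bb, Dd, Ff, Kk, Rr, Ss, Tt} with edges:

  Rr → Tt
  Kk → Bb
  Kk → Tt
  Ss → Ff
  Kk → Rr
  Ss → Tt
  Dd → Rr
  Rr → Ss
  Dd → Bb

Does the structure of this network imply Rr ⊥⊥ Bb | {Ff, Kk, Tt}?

Enumerating the 4 paths from Rr to Bb and testing each for blocking by {Ff, Kk, Tt}:
Path 1: Rr ← Dd → Bb
  Dd is a fork and Dd is not conditioned on — no node blocks this path, so it is active.
Path 2: Rr → Tt ← Kk → Bb
  Kk is a fork here and Kk is conditioned on, so the path is blocked at Kk.
Path 3: Rr → Ss → Tt ← Kk → Bb
  Kk is a fork here and Kk is conditioned on, so the path is blocked at Kk.
Path 4: Rr ← Kk → Bb
  Kk is a fork here and Kk is conditioned on, so the path is blocked at Kk.
Since the path Rr ← Dd → Bb is active, Rr and Bb are not d-separated given {Ff, Kk, Tt}.

No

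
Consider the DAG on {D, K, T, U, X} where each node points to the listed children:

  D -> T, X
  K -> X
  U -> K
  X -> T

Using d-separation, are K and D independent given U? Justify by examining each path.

Yes

We examine all 2 paths between K and D:
  1. K → X → T ← D — X:chain[open]; T:collider[blocks] ⇒ blocked
  2. K → X ← D — X:collider[blocks] ⇒ blocked
Every path is blocked, so K and D are d-separated given {U}.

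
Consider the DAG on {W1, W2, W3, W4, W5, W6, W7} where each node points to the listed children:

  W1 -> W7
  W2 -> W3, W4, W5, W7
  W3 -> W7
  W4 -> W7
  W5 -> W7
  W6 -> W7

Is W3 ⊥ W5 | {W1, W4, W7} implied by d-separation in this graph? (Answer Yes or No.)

No

We examine all 6 paths between W3 and W5:
Path 1: W3 ← W2 → W4 → W7 ← W5
  W4 is a chain here and W4 is conditioned on, so the path is blocked at W4.
Path 2: W3 ← W2 → W5
  W2 is a fork and W2 is not conditioned on — no node blocks this path, so it is active.
Path 3: W3 ← W2 → W7 ← W5
  W2 is a fork and W2 is not conditioned on; W7 is a collider and W7 is conditioned on, which opens it — no node blocks this path, so it is active.
Path 4: W3 → W7 ← W4 ← W2 → W5
  W4 is a chain here and W4 is conditioned on, so the path is blocked at W4.
Path 5: W3 → W7 ← W2 → W5
  W7 is a collider and W7 is conditioned on, which opens it; W2 is a fork and W2 is not conditioned on — no node blocks this path, so it is active.
Path 6: W3 → W7 ← W5
  W7 is a collider and W7 is conditioned on, which opens it — no node blocks this path, so it is active.
Since the path W3 ← W2 → W5 is active, W3 and W5 are not d-separated given {W1, W4, W7}.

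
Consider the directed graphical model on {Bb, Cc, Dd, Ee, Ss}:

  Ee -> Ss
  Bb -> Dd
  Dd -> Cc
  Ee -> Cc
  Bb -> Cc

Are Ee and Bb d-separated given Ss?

Yes — Ee and Bb are d-separated given {Ss}.

2 paths connect Ee and Bb; each must be blocked for d-separation to hold:
  1. Ee → Cc ← Dd ← Bb — Cc:collider[blocks]; Dd:chain[open] ⇒ blocked
  2. Ee → Cc ← Bb — Cc:collider[blocks] ⇒ blocked
Since every path is blocked, d-separation holds.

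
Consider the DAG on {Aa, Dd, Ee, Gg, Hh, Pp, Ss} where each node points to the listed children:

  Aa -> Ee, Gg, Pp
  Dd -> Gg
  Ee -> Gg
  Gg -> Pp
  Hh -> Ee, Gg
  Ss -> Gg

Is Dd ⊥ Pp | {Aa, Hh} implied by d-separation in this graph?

No — Dd and Pp are not d-separated given {Aa, Hh}.

We examine all 4 paths between Dd and Pp:
Path 1: Dd → Gg ← Ee ← Aa → Pp
  Gg is a collider here and neither Gg nor any of its descendants is conditioned on, so the collider stays closed — the path is blocked at Gg.
Path 2: Dd → Gg → Pp
  Gg is a chain and Gg is not conditioned on — no node blocks this path, so it is active.
Path 3: Dd → Gg ← Aa → Pp
  Gg is a collider here and neither Gg nor any of its descendants is conditioned on, so the collider stays closed — the path is blocked at Gg.
Path 4: Dd → Gg ← Hh → Ee ← Aa → Pp
  Gg is a collider here and neither Gg nor any of its descendants is conditioned on, so the collider stays closed — the path is blocked at Gg.
Since the path Dd → Gg → Pp is active, Dd and Pp are not d-separated given {Aa, Hh}.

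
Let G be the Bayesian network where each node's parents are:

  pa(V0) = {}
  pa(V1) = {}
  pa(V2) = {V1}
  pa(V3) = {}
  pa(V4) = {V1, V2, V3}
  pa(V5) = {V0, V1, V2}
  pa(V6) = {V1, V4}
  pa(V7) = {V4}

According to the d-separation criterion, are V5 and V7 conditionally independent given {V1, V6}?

There are 6 undirected paths between V5 and V7; checking each against the conditioning set {V1, V6}:
Path 1: V5 ← V2 → V4 → V7
  V2 is a fork and V2 is not conditioned on; V4 is a chain and V4 is not conditioned on — no node blocks this path, so it is active.
Path 2: V5 ← V2 ← V1 → V4 → V7
  V1 is a fork here and V1 is conditioned on, so the path is blocked at V1.
Path 3: V5 ← V2 ← V1 → V6 ← V4 → V7
  V1 is a fork here and V1 is conditioned on, so the path is blocked at V1.
Path 4: V5 ← V1 → V4 → V7
  V1 is a fork here and V1 is conditioned on, so the path is blocked at V1.
Path 5: V5 ← V1 → V2 → V4 → V7
  V1 is a fork here and V1 is conditioned on, so the path is blocked at V1.
Path 6: V5 ← V1 → V6 ← V4 → V7
  V1 is a fork here and V1 is conditioned on, so the path is blocked at V1.
At least one path is unblocked, so d-separation fails.

No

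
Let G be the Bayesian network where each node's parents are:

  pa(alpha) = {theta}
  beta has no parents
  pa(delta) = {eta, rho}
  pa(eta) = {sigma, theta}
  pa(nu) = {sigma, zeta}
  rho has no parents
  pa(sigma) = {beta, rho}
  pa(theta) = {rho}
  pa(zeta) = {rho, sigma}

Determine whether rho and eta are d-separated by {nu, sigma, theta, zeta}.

Yes — rho and eta are d-separated given {nu, sigma, theta, zeta}.

Enumerating the 5 paths from rho to eta and testing each for blocking by {nu, sigma, theta, zeta}:
Path 1: rho → delta ← eta
  delta is a collider here and neither delta nor any of its descendants is conditioned on, so the collider stays closed — the path is blocked at delta.
Path 2: rho → zeta ← sigma → eta
  sigma is a fork here and sigma is conditioned on, so the path is blocked at sigma.
Path 3: rho → zeta → nu ← sigma → eta
  zeta is a chain here and zeta is conditioned on, so the path is blocked at zeta.
Path 4: rho → sigma → eta
  sigma is a chain here and sigma is conditioned on, so the path is blocked at sigma.
Path 5: rho → theta → eta
  theta is a chain here and theta is conditioned on, so the path is blocked at theta.
Since every path is blocked, d-separation holds.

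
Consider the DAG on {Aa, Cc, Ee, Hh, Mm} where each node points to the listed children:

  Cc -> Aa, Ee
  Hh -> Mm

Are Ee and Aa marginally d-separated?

No — Ee and Aa are not d-separated given ∅.

There is one path between Ee and Aa:
  1. Ee ← Cc → Aa — Cc:fork[open] ⇒ active
Because an active path exists, Ee and Aa are not d-separated.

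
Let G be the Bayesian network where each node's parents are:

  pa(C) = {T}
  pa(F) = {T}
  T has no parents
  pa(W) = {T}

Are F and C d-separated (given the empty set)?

There is one path between F and C:
Path 1: F ← T → C
  T is a fork and T is not conditioned on — no node blocks this path, so it is active.
Since the path F ← T → C is active, F and C are not d-separated given ∅.

No — F and C are not d-separated given ∅.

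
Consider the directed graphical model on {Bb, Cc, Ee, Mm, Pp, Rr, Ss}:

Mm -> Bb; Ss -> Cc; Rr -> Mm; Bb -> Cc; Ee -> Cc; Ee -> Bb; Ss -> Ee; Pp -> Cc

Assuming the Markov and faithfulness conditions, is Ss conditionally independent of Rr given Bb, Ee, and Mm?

Enumerating the 4 paths from Ss to Rr and testing each for blocking by {Bb, Ee, Mm}:
Path 1: Ss → Cc ← Bb ← Mm ← Rr
  Cc is a collider here and neither Cc nor any of its descendants is conditioned on, so the collider stays closed — the path is blocked at Cc.
Path 2: Ss → Cc ← Ee → Bb ← Mm ← Rr
  Cc is a collider here and neither Cc nor any of its descendants is conditioned on, so the collider stays closed — the path is blocked at Cc.
Path 3: Ss → Ee → Cc ← Bb ← Mm ← Rr
  Ee is a chain here and Ee is conditioned on, so the path is blocked at Ee.
Path 4: Ss → Ee → Bb ← Mm ← Rr
  Ee is a chain here and Ee is conditioned on, so the path is blocked at Ee.
Since every path is blocked, d-separation holds.

Yes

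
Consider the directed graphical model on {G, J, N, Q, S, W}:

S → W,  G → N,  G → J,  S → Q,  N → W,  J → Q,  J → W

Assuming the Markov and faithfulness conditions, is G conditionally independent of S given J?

Yes

We examine all 4 paths between G and S:
Path 1: G → N → W ← S
  W is a collider here and neither W nor any of its descendants is conditioned on, so the collider stays closed — the path is blocked at W.
Path 2: G → N → W ← J → Q ← S
  W is a collider here and neither W nor any of its descendants is conditioned on, so the collider stays closed — the path is blocked at W.
Path 3: G → J → Q ← S
  J is a chain here and J is conditioned on, so the path is blocked at J.
Path 4: G → J → W ← S
  J is a chain here and J is conditioned on, so the path is blocked at J.
Since every path is blocked, d-separation holds.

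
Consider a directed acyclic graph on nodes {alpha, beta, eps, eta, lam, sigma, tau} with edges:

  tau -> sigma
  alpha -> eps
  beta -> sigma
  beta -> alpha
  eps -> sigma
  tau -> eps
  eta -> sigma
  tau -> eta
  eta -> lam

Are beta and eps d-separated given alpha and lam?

Yes

There are 4 undirected paths between beta and eps; checking each against the conditioning set {alpha, lam}:
  1. beta → alpha → eps — alpha:chain[blocks] ⇒ blocked
  2. beta → sigma ← eta ← tau → eps — sigma:collider[blocks]; eta:chain[open]; tau:fork[open] ⇒ blocked
  3. beta → sigma ← eps — sigma:collider[blocks] ⇒ blocked
  4. beta → sigma ← tau → eps — sigma:collider[blocks]; tau:fork[open] ⇒ blocked
All paths are blocked; beta ⊥ eps | {alpha, lam} holds.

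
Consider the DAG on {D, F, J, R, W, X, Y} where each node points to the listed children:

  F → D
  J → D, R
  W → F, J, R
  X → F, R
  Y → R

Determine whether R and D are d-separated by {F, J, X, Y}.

Enumerating the 6 paths from R to D and testing each for blocking by {F, J, X, Y}:
Path 1: R ← W → J → D
  J is a chain here and J is conditioned on, so the path is blocked at J.
Path 2: R ← W → F → D
  F is a chain here and F is conditioned on, so the path is blocked at F.
Path 3: R ← J ← W → F → D
  J is a chain here and J is conditioned on, so the path is blocked at J.
Path 4: R ← J → D
  J is a fork here and J is conditioned on, so the path is blocked at J.
Path 5: R ← X → F ← W → J → D
  X is a fork here and X is conditioned on, so the path is blocked at X.
Path 6: R ← X → F → D
  X is a fork here and X is conditioned on, so the path is blocked at X.
Since every path is blocked, d-separation holds.

Yes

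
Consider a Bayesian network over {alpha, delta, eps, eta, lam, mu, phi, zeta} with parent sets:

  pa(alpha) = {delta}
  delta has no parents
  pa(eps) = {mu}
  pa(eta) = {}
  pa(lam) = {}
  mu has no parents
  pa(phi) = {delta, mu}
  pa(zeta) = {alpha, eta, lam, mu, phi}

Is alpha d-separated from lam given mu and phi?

We examine all 3 paths between alpha and lam:
  1. alpha → zeta ← lam — zeta:collider[blocks] ⇒ blocked
  2. alpha ← delta → phi → zeta ← lam — delta:fork[open]; phi:chain[blocks]; zeta:collider[blocks] ⇒ blocked
  3. alpha ← delta → phi ← mu → zeta ← lam — delta:fork[open]; phi:collider[open]; mu:fork[blocks]; zeta:collider[blocks] ⇒ blocked
Since every path is blocked, d-separation holds.

Yes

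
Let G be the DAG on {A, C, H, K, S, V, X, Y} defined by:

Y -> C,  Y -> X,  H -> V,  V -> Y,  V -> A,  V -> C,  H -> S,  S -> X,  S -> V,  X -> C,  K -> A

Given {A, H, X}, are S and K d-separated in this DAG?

No

There are 6 undirected paths between S and K; checking each against the conditioning set {A, H, X}:
Path 1: S → V → A ← K
  V is a chain and V is not conditioned on; A is a collider and A is conditioned on, which opens it — no node blocks this path, so it is active.
Path 2: S → X → C ← V → A ← K
  X is a chain here and X is conditioned on, so the path is blocked at X.
Path 3: S → X → C ← Y ← V → A ← K
  X is a chain here and X is conditioned on, so the path is blocked at X.
Path 4: S → X ← Y ← V → A ← K
  X is a collider and X is conditioned on, which opens it; Y is a chain and Y is not conditioned on; V is a fork and V is not conditioned on; A is a collider and A is conditioned on, which opens it — no node blocks this path, so it is active.
Path 5: S → X ← Y → C ← V → A ← K
  C is a collider here and neither C nor any of its descendants is conditioned on, so the collider stays closed — the path is blocked at C.
Path 6: S ← H → V → A ← K
  H is a fork here and H is conditioned on, so the path is blocked at H.
At least one path is unblocked, so d-separation fails.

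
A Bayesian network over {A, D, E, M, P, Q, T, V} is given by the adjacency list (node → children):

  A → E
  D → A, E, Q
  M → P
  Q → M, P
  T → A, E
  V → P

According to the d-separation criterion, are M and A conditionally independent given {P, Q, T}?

Yes

Enumerating the 6 paths from M to A and testing each for blocking by {P, Q, T}:
  1. M → P ← Q ← D → E ← T → A — P:collider[open]; Q:chain[blocks]; D:fork[open]; E:collider[blocks]; T:fork[blocks] ⇒ blocked
  2. M → P ← Q ← D → E ← A — P:collider[open]; Q:chain[blocks]; D:fork[open]; E:collider[blocks] ⇒ blocked
  3. M → P ← Q ← D → A — P:collider[open]; Q:chain[blocks]; D:fork[open] ⇒ blocked
  4. M ← Q ← D → E ← T → A — Q:chain[blocks]; D:fork[open]; E:collider[blocks]; T:fork[blocks] ⇒ blocked
  5. M ← Q ← D → E ← A — Q:chain[blocks]; D:fork[open]; E:collider[blocks] ⇒ blocked
  6. M ← Q ← D → A — Q:chain[blocks]; D:fork[open] ⇒ blocked
Every path is blocked, so M and A are d-separated given {P, Q, T}.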